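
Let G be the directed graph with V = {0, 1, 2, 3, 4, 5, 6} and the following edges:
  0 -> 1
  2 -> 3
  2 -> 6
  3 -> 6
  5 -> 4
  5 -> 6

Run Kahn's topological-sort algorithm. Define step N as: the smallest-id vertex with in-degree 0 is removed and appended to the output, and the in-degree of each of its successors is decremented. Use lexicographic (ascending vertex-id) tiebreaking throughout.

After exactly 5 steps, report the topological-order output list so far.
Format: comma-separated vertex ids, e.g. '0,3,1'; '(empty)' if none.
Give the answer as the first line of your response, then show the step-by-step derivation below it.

0,1,2,3,5

step 1: output 0; order=[0]; indeg=(0,0,0,1,1,0,3)
step 2: output 1; order=[0,1]; indeg=(0,0,0,1,1,0,3)
step 3: output 2; order=[0,1,2]; indeg=(0,0,0,0,1,0,2)
step 4: output 3; order=[0,1,2,3]; indeg=(0,0,0,0,1,0,1)
step 5: output 5; order=[0,1,2,3,5]; indeg=(0,0,0,0,0,0,0)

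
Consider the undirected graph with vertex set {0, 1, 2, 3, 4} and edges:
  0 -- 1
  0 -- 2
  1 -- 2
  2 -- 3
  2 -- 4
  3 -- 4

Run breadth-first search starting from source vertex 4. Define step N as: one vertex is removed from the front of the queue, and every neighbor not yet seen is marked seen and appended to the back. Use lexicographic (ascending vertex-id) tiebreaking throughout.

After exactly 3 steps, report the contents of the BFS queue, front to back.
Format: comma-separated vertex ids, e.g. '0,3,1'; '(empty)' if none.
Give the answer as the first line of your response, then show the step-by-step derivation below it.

0,1

step 1: dequeue 4; queue=[2,3]; order=4
step 2: dequeue 2; queue=[3,0,1]; order=4,2
step 3: dequeue 3; queue=[0,1]; order=4,2,3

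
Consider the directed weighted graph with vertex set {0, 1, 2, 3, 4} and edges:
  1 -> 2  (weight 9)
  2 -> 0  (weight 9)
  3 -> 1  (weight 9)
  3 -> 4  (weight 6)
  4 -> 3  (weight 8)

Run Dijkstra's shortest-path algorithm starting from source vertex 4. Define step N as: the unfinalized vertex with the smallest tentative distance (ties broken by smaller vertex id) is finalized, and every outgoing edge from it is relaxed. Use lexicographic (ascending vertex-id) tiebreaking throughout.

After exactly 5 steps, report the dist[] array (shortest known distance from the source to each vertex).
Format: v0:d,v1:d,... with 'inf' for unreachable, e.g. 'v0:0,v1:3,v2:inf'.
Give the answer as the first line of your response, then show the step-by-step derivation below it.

v0:35,v1:17,v2:26,v3:8,v4:0

step 1: dist = v0:inf,v1:inf,v2:inf,v3:8,v4:0
step 2: dist = v0:inf,v1:17,v2:inf,v3:8,v4:0
step 3: dist = v0:inf,v1:17,v2:26,v3:8,v4:0
step 4: dist = v0:35,v1:17,v2:26,v3:8,v4:0
step 5: dist = v0:35,v1:17,v2:26,v3:8,v4:0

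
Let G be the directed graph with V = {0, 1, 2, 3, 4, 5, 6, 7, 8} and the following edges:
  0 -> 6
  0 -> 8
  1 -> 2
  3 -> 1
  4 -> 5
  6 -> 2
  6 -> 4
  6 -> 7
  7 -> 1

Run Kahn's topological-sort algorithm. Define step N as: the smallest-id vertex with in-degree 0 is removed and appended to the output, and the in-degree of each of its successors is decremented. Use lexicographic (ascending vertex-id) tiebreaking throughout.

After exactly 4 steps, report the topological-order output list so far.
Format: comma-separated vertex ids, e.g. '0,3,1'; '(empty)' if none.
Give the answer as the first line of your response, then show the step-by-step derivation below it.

0,3,6,4

step 1: output 0; order=[0]; indeg=(0,2,2,0,1,1,0,1,0)
step 2: output 3; order=[0,3]; indeg=(0,1,2,0,1,1,0,1,0)
step 3: output 6; order=[0,3,6]; indeg=(0,1,1,0,0,1,0,0,0)
step 4: output 4; order=[0,3,6,4]; indeg=(0,1,1,0,0,0,0,0,0)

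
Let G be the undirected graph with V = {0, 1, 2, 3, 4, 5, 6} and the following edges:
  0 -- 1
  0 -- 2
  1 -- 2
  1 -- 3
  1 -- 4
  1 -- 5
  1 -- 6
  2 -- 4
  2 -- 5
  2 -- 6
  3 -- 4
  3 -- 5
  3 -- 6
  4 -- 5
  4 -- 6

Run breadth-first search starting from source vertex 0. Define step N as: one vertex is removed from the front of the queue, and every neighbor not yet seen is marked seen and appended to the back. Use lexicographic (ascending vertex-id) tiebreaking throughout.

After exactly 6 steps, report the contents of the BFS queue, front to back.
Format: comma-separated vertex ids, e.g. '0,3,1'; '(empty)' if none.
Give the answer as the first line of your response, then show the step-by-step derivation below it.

6

step 1: dequeue 0; queue=[1,2]; order=0
step 2: dequeue 1; queue=[2,3,4,5,6]; order=0,1
step 3: dequeue 2; queue=[3,4,5,6]; order=0,1,2
step 4: dequeue 3; queue=[4,5,6]; order=0,1,2,3
step 5: dequeue 4; queue=[5,6]; order=0,1,2,3,4
step 6: dequeue 5; queue=[6]; order=0,1,2,3,4,5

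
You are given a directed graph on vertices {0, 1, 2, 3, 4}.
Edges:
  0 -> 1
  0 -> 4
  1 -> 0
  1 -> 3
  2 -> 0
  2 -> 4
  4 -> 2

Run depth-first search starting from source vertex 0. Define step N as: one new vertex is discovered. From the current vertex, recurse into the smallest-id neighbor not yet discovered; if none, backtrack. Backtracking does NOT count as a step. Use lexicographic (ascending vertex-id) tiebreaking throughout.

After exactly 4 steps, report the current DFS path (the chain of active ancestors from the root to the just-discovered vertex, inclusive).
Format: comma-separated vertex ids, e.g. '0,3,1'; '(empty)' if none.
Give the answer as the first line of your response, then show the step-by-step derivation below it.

0,4

step 1: discover 0; path=0; order=0
step 2: discover 1; path=0>1; order=0,1
step 3: discover 3; path=0>1>3; order=0,1,3
step 4: discover 4; path=0>4; order=0,1,3,4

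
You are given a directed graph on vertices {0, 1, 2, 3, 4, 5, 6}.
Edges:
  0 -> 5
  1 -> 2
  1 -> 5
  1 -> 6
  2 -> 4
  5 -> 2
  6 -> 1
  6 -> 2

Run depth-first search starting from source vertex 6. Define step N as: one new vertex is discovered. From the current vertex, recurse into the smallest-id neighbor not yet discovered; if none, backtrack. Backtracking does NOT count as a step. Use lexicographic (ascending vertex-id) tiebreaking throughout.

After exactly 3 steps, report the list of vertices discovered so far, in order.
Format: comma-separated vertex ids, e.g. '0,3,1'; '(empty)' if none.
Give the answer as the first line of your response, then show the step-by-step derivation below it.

6,1,2

step 1: discover 6; path=6; order=6
step 2: discover 1; path=6>1; order=6,1
step 3: discover 2; path=6>1>2; order=6,1,2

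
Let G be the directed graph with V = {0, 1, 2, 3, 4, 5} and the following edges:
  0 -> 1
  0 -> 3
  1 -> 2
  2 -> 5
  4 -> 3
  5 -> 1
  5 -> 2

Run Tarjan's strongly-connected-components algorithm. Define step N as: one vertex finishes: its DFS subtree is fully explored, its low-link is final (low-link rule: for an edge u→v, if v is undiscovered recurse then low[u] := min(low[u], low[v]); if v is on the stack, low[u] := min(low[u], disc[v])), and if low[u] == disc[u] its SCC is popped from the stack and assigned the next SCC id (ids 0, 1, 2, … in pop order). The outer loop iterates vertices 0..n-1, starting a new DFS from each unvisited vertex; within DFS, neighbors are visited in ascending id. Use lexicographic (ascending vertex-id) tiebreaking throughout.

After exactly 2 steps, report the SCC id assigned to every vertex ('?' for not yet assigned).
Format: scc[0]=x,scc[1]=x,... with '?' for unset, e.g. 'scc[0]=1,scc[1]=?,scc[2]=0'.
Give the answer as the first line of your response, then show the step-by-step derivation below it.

scc[0]=?,scc[1]=?,scc[2]=?,scc[3]=?,scc[4]=?,scc[5]=?

step 1: low=(low[0]=0,low[1]=1,low[2]=2,low[3]=?,low[4]=?,low[5]=1); scc=(scc[0]=?,scc[1]=?,scc[2]=?,scc[3]=?,scc[4]=?,scc[5]=?)
step 2: low=(low[0]=0,low[1]=1,low[2]=1,low[3]=?,low[4]=?,low[5]=1); scc=(scc[0]=?,scc[1]=?,scc[2]=?,scc[3]=?,scc[4]=?,scc[5]=?)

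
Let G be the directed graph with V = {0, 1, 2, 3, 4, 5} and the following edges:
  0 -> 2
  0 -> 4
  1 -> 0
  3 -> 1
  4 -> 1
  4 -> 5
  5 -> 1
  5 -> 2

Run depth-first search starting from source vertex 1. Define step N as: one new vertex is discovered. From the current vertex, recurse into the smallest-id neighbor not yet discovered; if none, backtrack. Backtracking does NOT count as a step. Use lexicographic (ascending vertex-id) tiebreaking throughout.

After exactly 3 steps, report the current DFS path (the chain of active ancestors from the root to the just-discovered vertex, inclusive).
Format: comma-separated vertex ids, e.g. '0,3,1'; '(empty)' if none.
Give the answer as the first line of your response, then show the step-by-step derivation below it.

1,0,2

step 1: discover 1; path=1; order=1
step 2: discover 0; path=1>0; order=1,0
step 3: discover 2; path=1>0>2; order=1,0,2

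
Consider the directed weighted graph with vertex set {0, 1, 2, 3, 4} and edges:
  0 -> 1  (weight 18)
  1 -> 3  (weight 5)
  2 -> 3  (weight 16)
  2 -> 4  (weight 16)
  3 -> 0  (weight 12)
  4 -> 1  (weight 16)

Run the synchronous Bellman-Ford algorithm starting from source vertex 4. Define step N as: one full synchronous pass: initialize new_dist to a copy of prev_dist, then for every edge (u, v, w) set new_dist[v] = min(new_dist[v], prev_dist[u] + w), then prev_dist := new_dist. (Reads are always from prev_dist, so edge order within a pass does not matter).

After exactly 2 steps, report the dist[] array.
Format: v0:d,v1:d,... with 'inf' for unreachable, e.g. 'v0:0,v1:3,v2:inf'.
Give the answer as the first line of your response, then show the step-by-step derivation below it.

v0:inf,v1:16,v2:inf,v3:21,v4:0

step 1: dist = v0:inf,v1:16,v2:inf,v3:inf,v4:0
step 2: dist = v0:inf,v1:16,v2:inf,v3:21,v4:0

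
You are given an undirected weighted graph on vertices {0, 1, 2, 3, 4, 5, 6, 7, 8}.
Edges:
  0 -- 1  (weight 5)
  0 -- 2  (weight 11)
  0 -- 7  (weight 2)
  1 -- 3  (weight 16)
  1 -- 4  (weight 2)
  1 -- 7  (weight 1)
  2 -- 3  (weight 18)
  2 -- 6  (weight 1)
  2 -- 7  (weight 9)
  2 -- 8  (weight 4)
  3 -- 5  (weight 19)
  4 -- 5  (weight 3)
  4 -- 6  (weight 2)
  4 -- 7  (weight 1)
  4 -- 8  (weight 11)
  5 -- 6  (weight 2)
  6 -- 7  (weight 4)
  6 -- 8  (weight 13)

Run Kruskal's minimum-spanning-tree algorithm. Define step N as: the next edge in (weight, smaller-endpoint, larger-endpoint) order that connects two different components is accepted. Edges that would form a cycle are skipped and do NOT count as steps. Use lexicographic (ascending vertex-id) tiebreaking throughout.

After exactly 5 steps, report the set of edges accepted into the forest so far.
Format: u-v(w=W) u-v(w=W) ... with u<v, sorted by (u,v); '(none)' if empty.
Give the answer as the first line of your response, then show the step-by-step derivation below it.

0-7(w=2) 1-7(w=1) 2-6(w=1) 4-6(w=2) 4-7(w=1)

step 1: add edge 1-7 (w=1); MST = {1-7(w=1)}
step 2: add edge 2-6 (w=1); MST = {1-7(w=1) 2-6(w=1)}
step 3: add edge 4-7 (w=1); MST = {1-7(w=1) 2-6(w=1) 4-7(w=1)}
step 4: add edge 0-7 (w=2); MST = {0-7(w=2) 1-7(w=1) 2-6(w=1) 4-7(w=1)}
step 5: add edge 4-6 (w=2); MST = {0-7(w=2) 1-7(w=1) 2-6(w=1) 4-6(w=2) 4-7(w=1)}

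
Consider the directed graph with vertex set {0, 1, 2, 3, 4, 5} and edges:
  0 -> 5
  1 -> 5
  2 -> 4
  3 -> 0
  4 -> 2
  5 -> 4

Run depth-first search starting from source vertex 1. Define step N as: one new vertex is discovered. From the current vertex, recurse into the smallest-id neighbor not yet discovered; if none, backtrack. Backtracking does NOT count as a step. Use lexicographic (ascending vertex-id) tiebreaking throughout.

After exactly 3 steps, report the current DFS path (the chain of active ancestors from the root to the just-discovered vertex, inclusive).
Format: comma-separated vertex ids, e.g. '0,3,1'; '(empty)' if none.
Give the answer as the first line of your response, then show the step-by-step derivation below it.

1,5,4

step 1: discover 1; path=1; order=1
step 2: discover 5; path=1>5; order=1,5
step 3: discover 4; path=1>5>4; order=1,5,4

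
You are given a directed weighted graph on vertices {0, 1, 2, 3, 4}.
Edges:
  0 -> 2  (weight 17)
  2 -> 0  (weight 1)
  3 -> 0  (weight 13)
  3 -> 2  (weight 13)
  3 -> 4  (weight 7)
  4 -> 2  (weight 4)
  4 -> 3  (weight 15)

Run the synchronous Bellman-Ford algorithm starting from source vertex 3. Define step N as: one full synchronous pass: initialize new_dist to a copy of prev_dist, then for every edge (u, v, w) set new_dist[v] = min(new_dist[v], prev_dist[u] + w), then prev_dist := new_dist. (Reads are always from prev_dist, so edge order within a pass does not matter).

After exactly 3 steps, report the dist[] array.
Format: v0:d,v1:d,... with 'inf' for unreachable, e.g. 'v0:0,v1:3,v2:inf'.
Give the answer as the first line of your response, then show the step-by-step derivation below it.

v0:12,v1:inf,v2:11,v3:0,v4:7

step 1: dist = v0:13,v1:inf,v2:13,v3:0,v4:7
step 2: dist = v0:13,v1:inf,v2:11,v3:0,v4:7
step 3: dist = v0:12,v1:inf,v2:11,v3:0,v4:7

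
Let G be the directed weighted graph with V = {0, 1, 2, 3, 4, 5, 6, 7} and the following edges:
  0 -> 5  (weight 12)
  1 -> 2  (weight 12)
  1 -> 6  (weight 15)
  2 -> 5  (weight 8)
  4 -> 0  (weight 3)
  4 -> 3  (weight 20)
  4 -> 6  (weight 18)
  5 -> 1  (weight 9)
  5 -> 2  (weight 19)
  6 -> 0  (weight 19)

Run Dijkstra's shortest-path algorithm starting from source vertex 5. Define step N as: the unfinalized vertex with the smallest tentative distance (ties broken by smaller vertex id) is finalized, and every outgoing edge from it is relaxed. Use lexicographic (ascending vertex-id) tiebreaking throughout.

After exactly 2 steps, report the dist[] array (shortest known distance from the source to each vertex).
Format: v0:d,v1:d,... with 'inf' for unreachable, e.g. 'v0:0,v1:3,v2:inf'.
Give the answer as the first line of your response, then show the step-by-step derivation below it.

v0:inf,v1:9,v2:19,v3:inf,v4:inf,v5:0,v6:24,v7:inf

step 1: dist = v0:inf,v1:9,v2:19,v3:inf,v4:inf,v5:0,v6:inf,v7:inf
step 2: dist = v0:inf,v1:9,v2:19,v3:inf,v4:inf,v5:0,v6:24,v7:inf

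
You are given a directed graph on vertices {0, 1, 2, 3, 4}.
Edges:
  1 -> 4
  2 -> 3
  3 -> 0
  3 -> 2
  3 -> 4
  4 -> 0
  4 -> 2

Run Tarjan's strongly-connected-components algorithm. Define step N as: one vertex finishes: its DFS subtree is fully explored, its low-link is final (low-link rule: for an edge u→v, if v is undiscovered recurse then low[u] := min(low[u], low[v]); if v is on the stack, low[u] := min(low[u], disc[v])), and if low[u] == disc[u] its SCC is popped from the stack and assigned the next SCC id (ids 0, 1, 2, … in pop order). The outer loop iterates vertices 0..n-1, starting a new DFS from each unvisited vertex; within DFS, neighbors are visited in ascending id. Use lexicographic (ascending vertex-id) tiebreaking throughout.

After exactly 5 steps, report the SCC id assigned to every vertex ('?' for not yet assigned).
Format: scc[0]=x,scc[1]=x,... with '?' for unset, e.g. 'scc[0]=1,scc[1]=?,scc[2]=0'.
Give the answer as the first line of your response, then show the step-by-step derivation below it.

scc[0]=0,scc[1]=2,scc[2]=1,scc[3]=1,scc[4]=1

step 1: low=(low[0]=0,low[1]=?,low[2]=?,low[3]=?,low[4]=?); scc=(scc[0]=0,scc[1]=?,scc[2]=?,scc[3]=?,scc[4]=?)
step 2: low=(low[0]=0,low[1]=1,low[2]=3,low[3]=2,low[4]=2); scc=(scc[0]=0,scc[1]=?,scc[2]=?,scc[3]=?,scc[4]=?)
step 3: low=(low[0]=0,low[1]=1,low[2]=2,low[3]=2,low[4]=2); scc=(scc[0]=0,scc[1]=?,scc[2]=?,scc[3]=?,scc[4]=?)
step 4: low=(low[0]=0,low[1]=1,low[2]=2,low[3]=2,low[4]=2); scc=(scc[0]=0,scc[1]=?,scc[2]=1,scc[3]=1,scc[4]=1)
step 5: low=(low[0]=0,low[1]=1,low[2]=2,low[3]=2,low[4]=2); scc=(scc[0]=0,scc[1]=2,scc[2]=1,scc[3]=1,scc[4]=1)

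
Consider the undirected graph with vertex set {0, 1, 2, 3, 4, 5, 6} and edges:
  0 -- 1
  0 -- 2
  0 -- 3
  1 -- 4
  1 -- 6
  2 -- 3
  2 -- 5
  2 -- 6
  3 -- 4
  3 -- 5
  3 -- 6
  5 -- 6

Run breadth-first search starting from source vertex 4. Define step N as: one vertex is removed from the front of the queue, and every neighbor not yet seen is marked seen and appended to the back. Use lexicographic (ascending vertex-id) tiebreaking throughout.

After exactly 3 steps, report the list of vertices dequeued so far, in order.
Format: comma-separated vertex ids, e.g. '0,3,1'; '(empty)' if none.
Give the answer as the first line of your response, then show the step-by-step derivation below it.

4,1,3

step 1: dequeue 4; queue=[1,3]; order=4
step 2: dequeue 1; queue=[3,0,6]; order=4,1
step 3: dequeue 3; queue=[0,6,2,5]; order=4,1,3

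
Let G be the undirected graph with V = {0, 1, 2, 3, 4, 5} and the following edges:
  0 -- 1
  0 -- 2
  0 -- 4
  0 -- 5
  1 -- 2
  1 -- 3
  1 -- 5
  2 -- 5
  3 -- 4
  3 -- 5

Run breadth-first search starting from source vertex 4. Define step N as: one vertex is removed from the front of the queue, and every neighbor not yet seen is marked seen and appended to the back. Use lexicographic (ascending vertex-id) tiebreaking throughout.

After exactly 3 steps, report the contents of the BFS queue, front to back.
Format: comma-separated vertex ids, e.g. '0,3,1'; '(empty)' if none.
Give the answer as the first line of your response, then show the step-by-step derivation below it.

1,2,5

step 1: dequeue 4; queue=[0,3]; order=4
step 2: dequeue 0; queue=[3,1,2,5]; order=4,0
step 3: dequeue 3; queue=[1,2,5]; order=4,0,3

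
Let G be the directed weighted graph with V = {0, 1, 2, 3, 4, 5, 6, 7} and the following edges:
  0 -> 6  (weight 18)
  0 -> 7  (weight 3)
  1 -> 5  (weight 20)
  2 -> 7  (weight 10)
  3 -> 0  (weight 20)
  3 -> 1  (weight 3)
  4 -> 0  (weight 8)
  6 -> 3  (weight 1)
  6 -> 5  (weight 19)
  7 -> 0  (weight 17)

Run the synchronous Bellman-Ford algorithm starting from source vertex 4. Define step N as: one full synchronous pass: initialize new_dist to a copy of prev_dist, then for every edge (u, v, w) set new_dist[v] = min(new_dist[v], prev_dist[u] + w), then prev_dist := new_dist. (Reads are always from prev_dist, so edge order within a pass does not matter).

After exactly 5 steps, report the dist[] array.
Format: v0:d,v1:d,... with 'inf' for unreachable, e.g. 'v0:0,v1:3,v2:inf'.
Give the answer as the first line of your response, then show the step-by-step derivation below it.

v0:8,v1:30,v2:inf,v3:27,v4:0,v5:45,v6:26,v7:11

step 1: dist = v0:8,v1:inf,v2:inf,v3:inf,v4:0,v5:inf,v6:inf,v7:inf
step 2: dist = v0:8,v1:inf,v2:inf,v3:inf,v4:0,v5:inf,v6:26,v7:11
step 3: dist = v0:8,v1:inf,v2:inf,v3:27,v4:0,v5:45,v6:26,v7:11
step 4: dist = v0:8,v1:30,v2:inf,v3:27,v4:0,v5:45,v6:26,v7:11
step 5: dist = v0:8,v1:30,v2:inf,v3:27,v4:0,v5:45,v6:26,v7:11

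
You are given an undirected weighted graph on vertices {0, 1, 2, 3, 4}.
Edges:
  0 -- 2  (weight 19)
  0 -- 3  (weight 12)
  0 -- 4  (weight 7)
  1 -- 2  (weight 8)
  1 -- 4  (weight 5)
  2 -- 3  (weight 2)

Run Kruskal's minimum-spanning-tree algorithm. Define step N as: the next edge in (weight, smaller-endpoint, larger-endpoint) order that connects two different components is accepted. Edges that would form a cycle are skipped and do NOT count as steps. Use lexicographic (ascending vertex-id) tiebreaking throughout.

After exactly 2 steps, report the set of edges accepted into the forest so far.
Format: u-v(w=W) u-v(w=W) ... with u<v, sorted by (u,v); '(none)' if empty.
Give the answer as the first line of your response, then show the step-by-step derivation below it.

1-4(w=5) 2-3(w=2)

step 1: add edge 2-3 (w=2); MST = {2-3(w=2)}
step 2: add edge 1-4 (w=5); MST = {1-4(w=5) 2-3(w=2)}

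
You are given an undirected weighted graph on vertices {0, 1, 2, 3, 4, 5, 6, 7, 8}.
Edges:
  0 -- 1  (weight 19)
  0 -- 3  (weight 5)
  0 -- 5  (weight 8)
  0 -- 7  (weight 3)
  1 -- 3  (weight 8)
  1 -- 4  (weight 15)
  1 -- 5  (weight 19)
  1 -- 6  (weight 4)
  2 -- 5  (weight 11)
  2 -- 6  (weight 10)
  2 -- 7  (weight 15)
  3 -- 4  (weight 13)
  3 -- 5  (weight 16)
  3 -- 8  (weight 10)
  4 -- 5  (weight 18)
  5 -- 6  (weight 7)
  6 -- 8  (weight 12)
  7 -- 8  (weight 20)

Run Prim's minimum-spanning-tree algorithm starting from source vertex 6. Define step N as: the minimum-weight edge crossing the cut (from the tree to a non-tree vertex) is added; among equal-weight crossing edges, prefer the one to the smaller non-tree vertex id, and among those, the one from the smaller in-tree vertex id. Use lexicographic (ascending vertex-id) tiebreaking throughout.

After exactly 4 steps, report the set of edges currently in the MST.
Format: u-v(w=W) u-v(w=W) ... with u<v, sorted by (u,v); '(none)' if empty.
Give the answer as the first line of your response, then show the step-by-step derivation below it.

0-5(w=8) 0-7(w=3) 1-6(w=4) 5-6(w=7)

step 1: add edge 1-6 (w=4); MST = {1-6(w=4)}
step 2: add edge 5-6 (w=7); MST = {1-6(w=4) 5-6(w=7)}
step 3: add edge 0-5 (w=8); MST = {0-5(w=8) 1-6(w=4) 5-6(w=7)}
step 4: add edge 0-7 (w=3); MST = {0-5(w=8) 0-7(w=3) 1-6(w=4) 5-6(w=7)}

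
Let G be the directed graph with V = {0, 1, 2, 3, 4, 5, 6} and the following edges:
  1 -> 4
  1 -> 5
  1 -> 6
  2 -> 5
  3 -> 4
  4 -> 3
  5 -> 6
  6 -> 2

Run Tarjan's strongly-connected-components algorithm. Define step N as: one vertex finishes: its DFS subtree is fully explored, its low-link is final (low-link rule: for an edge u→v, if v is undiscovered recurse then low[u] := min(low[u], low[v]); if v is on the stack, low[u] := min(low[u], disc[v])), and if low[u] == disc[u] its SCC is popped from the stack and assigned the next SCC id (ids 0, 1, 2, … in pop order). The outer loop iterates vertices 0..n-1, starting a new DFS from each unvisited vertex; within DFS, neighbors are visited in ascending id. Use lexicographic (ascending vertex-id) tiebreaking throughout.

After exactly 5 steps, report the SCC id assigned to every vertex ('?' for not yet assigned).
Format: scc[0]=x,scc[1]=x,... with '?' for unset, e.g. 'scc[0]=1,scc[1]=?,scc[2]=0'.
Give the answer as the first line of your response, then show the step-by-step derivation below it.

scc[0]=0,scc[1]=?,scc[2]=?,scc[3]=1,scc[4]=1,scc[5]=?,scc[6]=?

step 1: low=(low[0]=0,low[1]=?,low[2]=?,low[3]=?,low[4]=?,low[5]=?,low[6]=?); scc=(scc[0]=0,scc[1]=?,scc[2]=?,scc[3]=?,scc[4]=?,scc[5]=?,scc[6]=?)
step 2: low=(low[0]=0,low[1]=1,low[2]=?,low[3]=2,low[4]=2,low[5]=?,low[6]=?); scc=(scc[0]=0,scc[1]=?,scc[2]=?,scc[3]=?,scc[4]=?,scc[5]=?,scc[6]=?)
step 3: low=(low[0]=0,low[1]=1,low[2]=?,low[3]=2,low[4]=2,low[5]=?,low[6]=?); scc=(scc[0]=0,scc[1]=?,scc[2]=?,scc[3]=1,scc[4]=1,scc[5]=?,scc[6]=?)
step 4: low=(low[0]=0,low[1]=1,low[2]=4,low[3]=2,low[4]=2,low[5]=4,low[6]=5); scc=(scc[0]=0,scc[1]=?,scc[2]=?,scc[3]=1,scc[4]=1,scc[5]=?,scc[6]=?)
step 5: low=(low[0]=0,low[1]=1,low[2]=4,low[3]=2,low[4]=2,low[5]=4,low[6]=4); scc=(scc[0]=0,scc[1]=?,scc[2]=?,scc[3]=1,scc[4]=1,scc[5]=?,scc[6]=?)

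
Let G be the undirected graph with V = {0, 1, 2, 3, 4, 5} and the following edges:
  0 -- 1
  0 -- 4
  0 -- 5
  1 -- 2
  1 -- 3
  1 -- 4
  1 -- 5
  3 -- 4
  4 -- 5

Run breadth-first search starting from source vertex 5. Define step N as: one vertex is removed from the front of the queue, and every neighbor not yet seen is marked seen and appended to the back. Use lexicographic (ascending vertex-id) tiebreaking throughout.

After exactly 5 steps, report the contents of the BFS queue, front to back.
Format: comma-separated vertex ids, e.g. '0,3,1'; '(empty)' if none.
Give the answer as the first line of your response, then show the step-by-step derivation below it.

3

step 1: dequeue 5; queue=[0,1,4]; order=5
step 2: dequeue 0; queue=[1,4]; order=5,0
step 3: dequeue 1; queue=[4,2,3]; order=5,0,1
step 4: dequeue 4; queue=[2,3]; order=5,0,1,4
step 5: dequeue 2; queue=[3]; order=5,0,1,4,2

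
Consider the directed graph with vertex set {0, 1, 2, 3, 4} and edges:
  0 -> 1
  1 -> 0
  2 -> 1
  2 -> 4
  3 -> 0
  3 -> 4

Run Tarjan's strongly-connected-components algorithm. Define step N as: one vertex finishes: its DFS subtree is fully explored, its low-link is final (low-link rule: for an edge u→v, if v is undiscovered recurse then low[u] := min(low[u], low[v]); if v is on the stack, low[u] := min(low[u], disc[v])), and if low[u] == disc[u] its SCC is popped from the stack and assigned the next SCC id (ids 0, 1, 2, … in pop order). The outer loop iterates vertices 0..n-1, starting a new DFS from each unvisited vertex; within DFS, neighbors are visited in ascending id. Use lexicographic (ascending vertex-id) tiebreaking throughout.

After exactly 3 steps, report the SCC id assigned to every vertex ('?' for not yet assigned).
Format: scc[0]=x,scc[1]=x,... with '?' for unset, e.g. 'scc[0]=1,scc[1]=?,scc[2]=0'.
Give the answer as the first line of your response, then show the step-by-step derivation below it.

scc[0]=0,scc[1]=0,scc[2]=?,scc[3]=?,scc[4]=1

step 1: low=(low[0]=0,low[1]=0,low[2]=?,low[3]=?,low[4]=?); scc=(scc[0]=?,scc[1]=?,scc[2]=?,scc[3]=?,scc[4]=?)
step 2: low=(low[0]=0,low[1]=0,low[2]=?,low[3]=?,low[4]=?); scc=(scc[0]=0,scc[1]=0,scc[2]=?,scc[3]=?,scc[4]=?)
step 3: low=(low[0]=0,low[1]=0,low[2]=2,low[3]=?,low[4]=3); scc=(scc[0]=0,scc[1]=0,scc[2]=?,scc[3]=?,scc[4]=1)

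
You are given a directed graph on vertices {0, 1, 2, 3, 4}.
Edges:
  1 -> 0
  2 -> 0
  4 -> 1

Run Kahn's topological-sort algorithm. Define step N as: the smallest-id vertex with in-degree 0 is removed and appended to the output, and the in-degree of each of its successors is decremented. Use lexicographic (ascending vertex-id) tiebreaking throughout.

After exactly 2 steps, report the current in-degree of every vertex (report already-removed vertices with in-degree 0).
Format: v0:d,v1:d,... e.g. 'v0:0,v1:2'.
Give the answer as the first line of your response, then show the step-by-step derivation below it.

v0:1,v1:1,v2:0,v3:0,v4:0

step 1: output 2; order=[2]; indeg=(1,1,0,0,0)
step 2: output 3; order=[2,3]; indeg=(1,1,0,0,0)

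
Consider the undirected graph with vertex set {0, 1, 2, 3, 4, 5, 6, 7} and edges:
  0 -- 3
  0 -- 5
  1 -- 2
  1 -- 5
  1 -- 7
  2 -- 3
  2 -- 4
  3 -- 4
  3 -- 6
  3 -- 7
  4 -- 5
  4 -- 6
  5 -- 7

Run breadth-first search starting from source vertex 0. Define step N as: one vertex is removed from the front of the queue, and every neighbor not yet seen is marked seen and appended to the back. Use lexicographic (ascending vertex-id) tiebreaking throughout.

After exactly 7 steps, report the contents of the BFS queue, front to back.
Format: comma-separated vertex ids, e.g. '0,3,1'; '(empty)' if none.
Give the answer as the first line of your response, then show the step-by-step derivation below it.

1

step 1: dequeue 0; queue=[3,5]; order=0
step 2: dequeue 3; queue=[5,2,4,6,7]; order=0,3
step 3: dequeue 5; queue=[2,4,6,7,1]; order=0,3,5
step 4: dequeue 2; queue=[4,6,7,1]; order=0,3,5,2
step 5: dequeue 4; queue=[6,7,1]; order=0,3,5,2,4
step 6: dequeue 6; queue=[7,1]; order=0,3,5,2,4,6
step 7: dequeue 7; queue=[1]; order=0,3,5,2,4,6,7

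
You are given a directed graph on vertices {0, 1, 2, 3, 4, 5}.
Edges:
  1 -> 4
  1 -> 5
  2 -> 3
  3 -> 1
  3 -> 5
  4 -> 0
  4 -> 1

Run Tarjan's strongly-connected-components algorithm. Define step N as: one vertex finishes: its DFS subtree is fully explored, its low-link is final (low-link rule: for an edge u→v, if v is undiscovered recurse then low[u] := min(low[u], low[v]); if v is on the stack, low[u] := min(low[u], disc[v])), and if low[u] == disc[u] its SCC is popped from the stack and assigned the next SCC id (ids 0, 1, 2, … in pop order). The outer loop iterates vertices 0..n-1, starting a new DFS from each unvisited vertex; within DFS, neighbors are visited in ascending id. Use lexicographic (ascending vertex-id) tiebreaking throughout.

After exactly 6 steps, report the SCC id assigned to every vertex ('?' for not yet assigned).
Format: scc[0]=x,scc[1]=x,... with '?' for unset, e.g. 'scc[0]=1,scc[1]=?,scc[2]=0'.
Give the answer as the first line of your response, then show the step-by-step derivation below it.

scc[0]=0,scc[1]=2,scc[2]=4,scc[3]=3,scc[4]=2,scc[5]=1

step 1: low=(low[0]=0,low[1]=?,low[2]=?,low[3]=?,low[4]=?,low[5]=?); scc=(scc[0]=0,scc[1]=?,scc[2]=?,scc[3]=?,scc[4]=?,scc[5]=?)
step 2: low=(low[0]=0,low[1]=1,low[2]=?,low[3]=?,low[4]=1,low[5]=?); scc=(scc[0]=0,scc[1]=?,scc[2]=?,scc[3]=?,scc[4]=?,scc[5]=?)
step 3: low=(low[0]=0,low[1]=1,low[2]=?,low[3]=?,low[4]=1,low[5]=3); scc=(scc[0]=0,scc[1]=?,scc[2]=?,scc[3]=?,scc[4]=?,scc[5]=1)
step 4: low=(low[0]=0,low[1]=1,low[2]=?,low[3]=?,low[4]=1,low[5]=3); scc=(scc[0]=0,scc[1]=2,scc[2]=?,scc[3]=?,scc[4]=2,scc[5]=1)
step 5: low=(low[0]=0,low[1]=1,low[2]=4,low[3]=5,low[4]=1,low[5]=3); scc=(scc[0]=0,scc[1]=2,scc[2]=?,scc[3]=3,scc[4]=2,scc[5]=1)
step 6: low=(low[0]=0,low[1]=1,low[2]=4,low[3]=5,low[4]=1,low[5]=3); scc=(scc[0]=0,scc[1]=2,scc[2]=4,scc[3]=3,scc[4]=2,scc[5]=1)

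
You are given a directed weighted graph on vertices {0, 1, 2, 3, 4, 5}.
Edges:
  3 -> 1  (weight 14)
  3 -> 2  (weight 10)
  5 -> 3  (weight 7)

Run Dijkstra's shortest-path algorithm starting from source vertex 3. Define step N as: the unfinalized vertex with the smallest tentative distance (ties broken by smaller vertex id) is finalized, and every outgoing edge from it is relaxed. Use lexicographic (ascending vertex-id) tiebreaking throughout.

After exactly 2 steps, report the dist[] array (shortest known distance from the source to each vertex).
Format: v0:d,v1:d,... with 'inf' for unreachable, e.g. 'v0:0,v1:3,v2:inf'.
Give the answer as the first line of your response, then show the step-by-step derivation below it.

v0:inf,v1:14,v2:10,v3:0,v4:inf,v5:inf

step 1: dist = v0:inf,v1:14,v2:10,v3:0,v4:inf,v5:inf
step 2: dist = v0:inf,v1:14,v2:10,v3:0,v4:inf,v5:inf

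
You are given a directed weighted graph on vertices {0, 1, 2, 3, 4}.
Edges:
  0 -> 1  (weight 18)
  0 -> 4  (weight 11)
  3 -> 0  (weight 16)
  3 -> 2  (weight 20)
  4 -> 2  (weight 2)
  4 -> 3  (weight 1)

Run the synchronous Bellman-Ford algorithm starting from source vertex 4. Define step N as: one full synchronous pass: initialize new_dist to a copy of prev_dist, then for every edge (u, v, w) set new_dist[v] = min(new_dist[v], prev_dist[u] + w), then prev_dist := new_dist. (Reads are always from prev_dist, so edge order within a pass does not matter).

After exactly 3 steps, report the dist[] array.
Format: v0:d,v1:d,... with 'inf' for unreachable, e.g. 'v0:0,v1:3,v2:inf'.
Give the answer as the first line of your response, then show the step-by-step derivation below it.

v0:17,v1:35,v2:2,v3:1,v4:0

step 1: dist = v0:inf,v1:inf,v2:2,v3:1,v4:0
step 2: dist = v0:17,v1:inf,v2:2,v3:1,v4:0
step 3: dist = v0:17,v1:35,v2:2,v3:1,v4:0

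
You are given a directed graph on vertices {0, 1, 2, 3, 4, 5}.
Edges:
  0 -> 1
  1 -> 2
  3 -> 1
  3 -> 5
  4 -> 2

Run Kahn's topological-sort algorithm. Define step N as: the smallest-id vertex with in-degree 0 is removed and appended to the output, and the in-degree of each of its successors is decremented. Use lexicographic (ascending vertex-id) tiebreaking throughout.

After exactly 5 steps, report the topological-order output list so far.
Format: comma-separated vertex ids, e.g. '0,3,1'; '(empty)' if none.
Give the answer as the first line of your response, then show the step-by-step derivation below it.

0,3,1,4,2

step 1: output 0; order=[0]; indeg=(0,1,2,0,0,1)
step 2: output 3; order=[0,3]; indeg=(0,0,2,0,0,0)
step 3: output 1; order=[0,3,1]; indeg=(0,0,1,0,0,0)
step 4: output 4; order=[0,3,1,4]; indeg=(0,0,0,0,0,0)
step 5: output 2; order=[0,3,1,4,2]; indeg=(0,0,0,0,0,0)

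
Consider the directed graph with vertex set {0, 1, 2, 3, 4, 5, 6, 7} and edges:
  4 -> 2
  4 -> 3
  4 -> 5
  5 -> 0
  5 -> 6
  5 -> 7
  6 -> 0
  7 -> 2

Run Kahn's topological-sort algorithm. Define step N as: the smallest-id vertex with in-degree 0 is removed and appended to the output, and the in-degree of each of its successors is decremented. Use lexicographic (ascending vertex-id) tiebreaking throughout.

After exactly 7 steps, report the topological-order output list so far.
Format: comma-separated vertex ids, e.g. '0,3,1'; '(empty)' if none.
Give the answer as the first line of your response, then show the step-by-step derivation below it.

1,4,3,5,6,0,7

step 1: output 1; order=[1]; indeg=(2,0,2,1,0,1,1,1)
step 2: output 4; order=[1,4]; indeg=(2,0,1,0,0,0,1,1)
step 3: output 3; order=[1,4,3]; indeg=(2,0,1,0,0,0,1,1)
step 4: output 5; order=[1,4,3,5]; indeg=(1,0,1,0,0,0,0,0)
step 5: output 6; order=[1,4,3,5,6]; indeg=(0,0,1,0,0,0,0,0)
step 6: output 0; order=[1,4,3,5,6,0]; indeg=(0,0,1,0,0,0,0,0)
step 7: output 7; order=[1,4,3,5,6,0,7]; indeg=(0,0,0,0,0,0,0,0)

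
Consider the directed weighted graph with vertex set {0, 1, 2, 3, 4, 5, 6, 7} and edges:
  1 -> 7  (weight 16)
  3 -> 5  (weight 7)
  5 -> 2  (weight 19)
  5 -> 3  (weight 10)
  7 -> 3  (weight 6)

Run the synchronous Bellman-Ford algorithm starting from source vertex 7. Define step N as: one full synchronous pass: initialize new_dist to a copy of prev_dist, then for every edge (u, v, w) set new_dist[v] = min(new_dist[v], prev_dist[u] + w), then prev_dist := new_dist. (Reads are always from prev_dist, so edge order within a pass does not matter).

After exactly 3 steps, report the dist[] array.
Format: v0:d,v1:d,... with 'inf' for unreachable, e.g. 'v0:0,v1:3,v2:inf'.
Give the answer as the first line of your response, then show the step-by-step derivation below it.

v0:inf,v1:inf,v2:32,v3:6,v4:inf,v5:13,v6:inf,v7:0

step 1: dist = v0:inf,v1:inf,v2:inf,v3:6,v4:inf,v5:inf,v6:inf,v7:0
step 2: dist = v0:inf,v1:inf,v2:inf,v3:6,v4:inf,v5:13,v6:inf,v7:0
step 3: dist = v0:inf,v1:inf,v2:32,v3:6,v4:inf,v5:13,v6:inf,v7:0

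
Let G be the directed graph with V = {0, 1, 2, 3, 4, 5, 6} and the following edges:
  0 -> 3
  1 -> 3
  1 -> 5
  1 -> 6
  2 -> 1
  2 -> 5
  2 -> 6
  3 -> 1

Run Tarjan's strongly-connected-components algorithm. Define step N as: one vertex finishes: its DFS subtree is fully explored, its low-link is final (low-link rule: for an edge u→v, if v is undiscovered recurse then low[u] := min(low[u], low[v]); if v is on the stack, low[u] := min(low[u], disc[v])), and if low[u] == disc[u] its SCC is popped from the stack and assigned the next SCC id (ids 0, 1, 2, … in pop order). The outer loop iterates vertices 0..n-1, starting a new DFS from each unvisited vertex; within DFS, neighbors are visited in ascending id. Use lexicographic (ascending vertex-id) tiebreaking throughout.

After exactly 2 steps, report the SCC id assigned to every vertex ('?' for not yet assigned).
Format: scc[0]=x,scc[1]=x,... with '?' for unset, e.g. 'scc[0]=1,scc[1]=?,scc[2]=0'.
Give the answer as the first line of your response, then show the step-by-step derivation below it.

scc[0]=?,scc[1]=?,scc[2]=?,scc[3]=?,scc[4]=?,scc[5]=0,scc[6]=1

step 1: low=(low[0]=0,low[1]=1,low[2]=?,low[3]=1,low[4]=?,low[5]=3,low[6]=?); scc=(scc[0]=?,scc[1]=?,scc[2]=?,scc[3]=?,scc[4]=?,scc[5]=0,scc[6]=?)
step 2: low=(low[0]=0,low[1]=1,low[2]=?,low[3]=1,low[4]=?,low[5]=3,low[6]=4); scc=(scc[0]=?,scc[1]=?,scc[2]=?,scc[3]=?,scc[4]=?,scc[5]=0,scc[6]=1)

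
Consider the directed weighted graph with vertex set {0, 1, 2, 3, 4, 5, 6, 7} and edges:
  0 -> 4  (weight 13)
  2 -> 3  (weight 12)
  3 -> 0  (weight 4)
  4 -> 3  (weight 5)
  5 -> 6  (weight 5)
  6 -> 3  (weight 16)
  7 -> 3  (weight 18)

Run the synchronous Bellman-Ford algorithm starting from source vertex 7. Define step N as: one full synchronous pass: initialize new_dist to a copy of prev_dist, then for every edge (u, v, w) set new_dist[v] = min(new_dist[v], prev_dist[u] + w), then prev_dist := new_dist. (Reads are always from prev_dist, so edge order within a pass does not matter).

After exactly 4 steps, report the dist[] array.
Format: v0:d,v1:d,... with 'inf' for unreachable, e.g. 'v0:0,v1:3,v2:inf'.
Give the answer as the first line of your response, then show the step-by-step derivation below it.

v0:22,v1:inf,v2:inf,v3:18,v4:35,v5:inf,v6:inf,v7:0

step 1: dist = v0:inf,v1:inf,v2:inf,v3:18,v4:inf,v5:inf,v6:inf,v7:0
step 2: dist = v0:22,v1:inf,v2:inf,v3:18,v4:inf,v5:inf,v6:inf,v7:0
step 3: dist = v0:22,v1:inf,v2:inf,v3:18,v4:35,v5:inf,v6:inf,v7:0
step 4: dist = v0:22,v1:inf,v2:inf,v3:18,v4:35,v5:inf,v6:inf,v7:0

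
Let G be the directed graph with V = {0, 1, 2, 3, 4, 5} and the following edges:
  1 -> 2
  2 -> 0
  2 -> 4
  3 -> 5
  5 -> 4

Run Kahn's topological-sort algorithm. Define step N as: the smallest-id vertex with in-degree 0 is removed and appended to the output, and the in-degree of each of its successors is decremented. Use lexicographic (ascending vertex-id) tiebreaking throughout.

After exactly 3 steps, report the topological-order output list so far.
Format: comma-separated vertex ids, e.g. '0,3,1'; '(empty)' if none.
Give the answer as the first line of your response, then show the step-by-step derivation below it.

1,2,0

step 1: output 1; order=[1]; indeg=(1,0,0,0,2,1)
step 2: output 2; order=[1,2]; indeg=(0,0,0,0,1,1)
step 3: output 0; order=[1,2,0]; indeg=(0,0,0,0,1,1)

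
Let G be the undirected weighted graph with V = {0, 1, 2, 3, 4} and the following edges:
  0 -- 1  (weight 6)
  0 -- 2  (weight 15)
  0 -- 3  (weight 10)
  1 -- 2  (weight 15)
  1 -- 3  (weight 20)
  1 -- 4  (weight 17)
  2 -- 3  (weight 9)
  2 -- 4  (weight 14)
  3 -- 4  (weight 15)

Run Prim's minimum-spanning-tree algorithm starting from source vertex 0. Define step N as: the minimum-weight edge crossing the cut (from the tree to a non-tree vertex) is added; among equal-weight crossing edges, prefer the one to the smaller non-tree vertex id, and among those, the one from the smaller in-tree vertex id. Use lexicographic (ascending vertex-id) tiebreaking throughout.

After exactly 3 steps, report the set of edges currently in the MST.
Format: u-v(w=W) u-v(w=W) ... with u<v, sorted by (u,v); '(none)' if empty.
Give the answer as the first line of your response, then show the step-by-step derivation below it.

0-1(w=6) 0-3(w=10) 2-3(w=9)

step 1: add edge 0-1 (w=6); MST = {0-1(w=6)}
step 2: add edge 0-3 (w=10); MST = {0-1(w=6) 0-3(w=10)}
step 3: add edge 2-3 (w=9); MST = {0-1(w=6) 0-3(w=10) 2-3(w=9)}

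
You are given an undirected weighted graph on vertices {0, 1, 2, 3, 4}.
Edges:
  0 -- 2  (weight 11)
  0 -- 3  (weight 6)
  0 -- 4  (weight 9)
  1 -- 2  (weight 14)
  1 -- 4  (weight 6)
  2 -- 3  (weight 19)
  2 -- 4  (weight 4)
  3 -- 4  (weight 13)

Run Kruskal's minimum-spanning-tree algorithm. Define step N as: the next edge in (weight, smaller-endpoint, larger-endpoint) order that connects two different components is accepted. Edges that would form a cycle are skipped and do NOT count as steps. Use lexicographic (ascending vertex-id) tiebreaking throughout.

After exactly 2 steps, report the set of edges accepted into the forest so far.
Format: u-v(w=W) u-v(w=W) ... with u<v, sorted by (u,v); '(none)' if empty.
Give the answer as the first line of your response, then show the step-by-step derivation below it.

0-3(w=6) 2-4(w=4)

step 1: add edge 2-4 (w=4); MST = {2-4(w=4)}
step 2: add edge 0-3 (w=6); MST = {0-3(w=6) 2-4(w=4)}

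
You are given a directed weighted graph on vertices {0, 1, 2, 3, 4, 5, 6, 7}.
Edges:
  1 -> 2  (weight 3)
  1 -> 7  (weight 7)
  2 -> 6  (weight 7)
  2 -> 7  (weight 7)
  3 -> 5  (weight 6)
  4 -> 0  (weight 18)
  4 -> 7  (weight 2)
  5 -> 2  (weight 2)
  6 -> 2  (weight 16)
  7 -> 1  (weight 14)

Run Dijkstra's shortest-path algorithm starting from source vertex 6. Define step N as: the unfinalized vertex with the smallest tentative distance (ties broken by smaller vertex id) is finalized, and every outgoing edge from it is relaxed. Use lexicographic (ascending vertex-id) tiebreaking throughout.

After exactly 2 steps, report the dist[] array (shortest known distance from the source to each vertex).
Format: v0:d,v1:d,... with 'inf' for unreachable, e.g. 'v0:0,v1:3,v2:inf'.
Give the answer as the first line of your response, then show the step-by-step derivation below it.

v0:inf,v1:inf,v2:16,v3:inf,v4:inf,v5:inf,v6:0,v7:23

step 1: dist = v0:inf,v1:inf,v2:16,v3:inf,v4:inf,v5:inf,v6:0,v7:inf
step 2: dist = v0:inf,v1:inf,v2:16,v3:inf,v4:inf,v5:inf,v6:0,v7:23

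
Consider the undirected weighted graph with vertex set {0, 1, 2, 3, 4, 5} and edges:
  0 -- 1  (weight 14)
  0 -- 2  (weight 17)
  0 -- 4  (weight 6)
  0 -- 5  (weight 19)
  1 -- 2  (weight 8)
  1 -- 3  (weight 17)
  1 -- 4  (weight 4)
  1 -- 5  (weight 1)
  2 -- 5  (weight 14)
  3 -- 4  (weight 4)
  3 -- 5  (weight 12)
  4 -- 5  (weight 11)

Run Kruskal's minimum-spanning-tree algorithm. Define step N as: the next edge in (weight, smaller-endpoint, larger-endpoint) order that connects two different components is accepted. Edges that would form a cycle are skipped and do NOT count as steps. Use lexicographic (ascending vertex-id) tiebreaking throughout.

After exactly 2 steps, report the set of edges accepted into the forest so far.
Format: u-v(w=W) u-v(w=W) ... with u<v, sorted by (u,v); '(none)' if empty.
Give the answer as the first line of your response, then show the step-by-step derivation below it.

1-4(w=4) 1-5(w=1)

step 1: add edge 1-5 (w=1); MST = {1-5(w=1)}
step 2: add edge 1-4 (w=4); MST = {1-4(w=4) 1-5(w=1)}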